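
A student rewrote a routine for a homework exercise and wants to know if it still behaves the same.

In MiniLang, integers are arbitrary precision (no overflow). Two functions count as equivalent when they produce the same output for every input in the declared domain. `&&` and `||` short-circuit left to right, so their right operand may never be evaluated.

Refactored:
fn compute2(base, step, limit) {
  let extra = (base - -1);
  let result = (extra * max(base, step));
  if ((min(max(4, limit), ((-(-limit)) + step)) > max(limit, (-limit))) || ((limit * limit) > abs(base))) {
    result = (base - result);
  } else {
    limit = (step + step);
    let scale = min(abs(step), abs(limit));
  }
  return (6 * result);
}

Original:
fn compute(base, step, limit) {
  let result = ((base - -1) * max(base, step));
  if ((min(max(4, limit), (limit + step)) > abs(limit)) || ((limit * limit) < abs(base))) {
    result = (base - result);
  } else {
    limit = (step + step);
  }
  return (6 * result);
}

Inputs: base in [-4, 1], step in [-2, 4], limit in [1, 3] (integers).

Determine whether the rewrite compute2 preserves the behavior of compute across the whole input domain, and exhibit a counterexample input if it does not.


There is a counterexample at base=-4, step=-2, limit=1: -60 on one side, 36 on the other.
compute: result := 6 | ((min(max(4, limit), (limit + step)) > abs(limit)) || ((limit * limit) < abs(base))): true | result := -10 | result -60
compute2: extra := -3 | result := 6 | ((min(max(4, limit), ((-(-limit)) + step)) > max(limit, (-limit))) || ((limit * limit) > abs(base))): false | limit := -4 | scale := 2 | result 36
verdict: not equivalent; witness: base=-4, step=-2, limit=1


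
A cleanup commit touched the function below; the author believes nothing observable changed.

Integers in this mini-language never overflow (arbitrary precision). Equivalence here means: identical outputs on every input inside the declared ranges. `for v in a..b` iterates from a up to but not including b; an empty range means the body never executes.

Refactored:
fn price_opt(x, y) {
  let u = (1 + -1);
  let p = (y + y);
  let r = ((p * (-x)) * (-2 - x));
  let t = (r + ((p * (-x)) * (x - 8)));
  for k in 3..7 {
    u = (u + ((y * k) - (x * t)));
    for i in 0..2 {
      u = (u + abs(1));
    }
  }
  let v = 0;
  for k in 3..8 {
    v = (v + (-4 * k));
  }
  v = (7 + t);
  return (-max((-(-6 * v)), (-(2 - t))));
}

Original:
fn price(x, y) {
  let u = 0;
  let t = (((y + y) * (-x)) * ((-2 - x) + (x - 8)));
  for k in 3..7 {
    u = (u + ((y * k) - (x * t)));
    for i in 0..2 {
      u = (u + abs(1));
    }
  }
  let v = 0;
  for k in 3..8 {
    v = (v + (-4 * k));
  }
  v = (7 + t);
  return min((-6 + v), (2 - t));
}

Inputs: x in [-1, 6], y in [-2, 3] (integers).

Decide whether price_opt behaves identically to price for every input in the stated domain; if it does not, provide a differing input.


Try x=-1, y=-2.
price: u = 0; t = 40; [k=3]; u = 34; [i=0]; u = 35; [i=1]; u = 36; [k=4]; u = 68; [i=0]; u = 69; [i=1]; u = 70; [k=5]; u = 100; [i=0]; u = 101; [i=1]; u = 102; [k=6]; u = 130; [i=0]; u = 131; [i=1]; u = 132; v = 0; [k=3]; v = -12; [k=4]; v = -28; [k=5]; v = -48; [k=6]; v = -72; [k=7]; v = -100; v = 47; return -38
price_opt: u = 0; p = -4; r = 4; t = 40; [k=3]; u = 34; [i=0]; u = 35; [i=1]; u = 36; [k=4]; u = 68; [i=0]; u = 69; [i=1]; u = 70; [k=5]; u = 100; [i=0]; u = 101; [i=1]; u = 102; [k=6]; u = 130; [i=0]; u = 131; [i=1]; u = 132; v = 0; [k=3]; v = -12; [k=4]; v = -28; [k=5]; v = -48; [k=6]; v = -72; [k=7]; v = -100; v = 47; return -282
-38 != -282, so the rewrite changes behavior.
verdict: not equivalent; witness: x=-1, y=-2


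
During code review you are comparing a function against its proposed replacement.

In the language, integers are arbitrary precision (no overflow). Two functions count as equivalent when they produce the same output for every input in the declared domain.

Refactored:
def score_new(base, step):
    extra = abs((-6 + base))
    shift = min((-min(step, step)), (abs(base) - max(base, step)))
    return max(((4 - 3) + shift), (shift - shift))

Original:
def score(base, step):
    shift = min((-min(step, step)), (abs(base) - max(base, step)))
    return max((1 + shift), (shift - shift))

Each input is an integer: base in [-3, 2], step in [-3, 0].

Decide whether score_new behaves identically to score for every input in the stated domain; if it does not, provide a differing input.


Changes here: statement counts differ; and min/max/abs usage differs; and constant usage differs; and arithmetic usage differs; and local variable names differ; the full 24-point sweep finds no disagreement.
verdict: equivalent


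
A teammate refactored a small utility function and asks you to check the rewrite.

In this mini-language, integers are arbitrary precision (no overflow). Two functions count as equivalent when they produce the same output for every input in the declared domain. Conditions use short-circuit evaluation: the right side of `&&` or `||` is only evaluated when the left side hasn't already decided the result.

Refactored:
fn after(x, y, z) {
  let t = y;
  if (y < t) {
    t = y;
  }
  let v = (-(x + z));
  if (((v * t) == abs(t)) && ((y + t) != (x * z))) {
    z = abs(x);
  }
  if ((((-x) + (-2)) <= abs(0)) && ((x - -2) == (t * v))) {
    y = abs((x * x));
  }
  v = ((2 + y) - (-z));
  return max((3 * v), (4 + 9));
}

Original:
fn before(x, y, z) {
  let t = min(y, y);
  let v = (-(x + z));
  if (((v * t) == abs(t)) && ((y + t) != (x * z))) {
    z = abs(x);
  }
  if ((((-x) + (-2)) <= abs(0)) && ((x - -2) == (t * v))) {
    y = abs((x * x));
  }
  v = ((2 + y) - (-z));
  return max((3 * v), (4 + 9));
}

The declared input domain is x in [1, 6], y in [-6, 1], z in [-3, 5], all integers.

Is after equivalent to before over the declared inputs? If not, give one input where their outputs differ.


Equivalent — the differences include statement counts differ; also branching structure differs; also comparison usage differs; also min/max/abs usage differs, yet no declared input distinguishes the two.
One worked example (x=2, y=-4, z=2) — before: t := -4 | v := -4 | (((v * t) == abs(t)) && ((y + t) != (x * z))): false | ((((-x) + (-2)) <= abs(0)) && ((x - -2) == (t * v))): false | v := 0 | result 13; after: t := -4 | (y < t): false | v := -4 | (((v * t) == abs(t)) && ((y + t) != (x * z))): false | ((((-x) + (-2)) <= abs(0)) && ((x - -2) == (t * v))): false | v := 0 | result 13; agreement on 13.
An exhaustive pass over the 432 declared inputs shows identical outputs.
verdict: equivalent


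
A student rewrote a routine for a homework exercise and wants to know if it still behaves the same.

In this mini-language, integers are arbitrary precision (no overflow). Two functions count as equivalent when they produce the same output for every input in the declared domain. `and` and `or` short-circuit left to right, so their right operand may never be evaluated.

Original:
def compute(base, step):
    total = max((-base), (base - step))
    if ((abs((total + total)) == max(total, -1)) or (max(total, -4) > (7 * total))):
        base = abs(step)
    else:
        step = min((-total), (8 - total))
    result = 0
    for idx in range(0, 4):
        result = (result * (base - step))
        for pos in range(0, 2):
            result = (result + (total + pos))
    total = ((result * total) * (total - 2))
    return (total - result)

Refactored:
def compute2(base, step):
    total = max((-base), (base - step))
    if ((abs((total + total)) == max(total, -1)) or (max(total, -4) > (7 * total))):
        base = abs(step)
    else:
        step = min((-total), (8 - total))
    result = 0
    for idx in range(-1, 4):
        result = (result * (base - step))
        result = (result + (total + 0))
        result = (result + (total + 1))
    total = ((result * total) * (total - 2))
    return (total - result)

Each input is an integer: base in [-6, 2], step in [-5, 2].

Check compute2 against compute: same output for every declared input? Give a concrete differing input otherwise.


Evaluate both at base=-2, step=-5.
compute: total := 3 | ((abs((total + total)) == max(total, -1)) or (max(total, -4) > (7 * total))): false | step := -3 | result := 0 | iter idx=0: | result := 0 | iter pos=0: | result := 3 | iter pos=1: | result := 7 | iter idx=1: | result := 7 | iter pos=0: | result := 10 | iter pos=1: | result := 14 | iter idx=2: | result := 14 | iter pos=0: | result := 17 | iter pos=1: | result := 21 | iter idx=3: | result := 21 | iter pos=0: | result := 24 | iter pos=1: | result := 28 | total := 84 | result 56
compute2: total := 3 | ((abs((total + total)) == max(total, -1)) or (max(total, -4) > (7 * total))): false | step := -3 | result := 0 | iter idx=-1: | result := 0 | result := 3 | result := 7 | iter idx=0: | result := 7 | result := 10 | result := 14 | iter idx=1: | result := 14 | result := 17 | result := 21 | iter idx=2: | result := 21 | result := 24 | result := 28 | iter idx=3: | result := 28 | result := 31 | result := 35 | total := 105 | result 70
56 vs 70 — the two versions disagree here.
verdict: not equivalent; witness: base=-2, step=-5


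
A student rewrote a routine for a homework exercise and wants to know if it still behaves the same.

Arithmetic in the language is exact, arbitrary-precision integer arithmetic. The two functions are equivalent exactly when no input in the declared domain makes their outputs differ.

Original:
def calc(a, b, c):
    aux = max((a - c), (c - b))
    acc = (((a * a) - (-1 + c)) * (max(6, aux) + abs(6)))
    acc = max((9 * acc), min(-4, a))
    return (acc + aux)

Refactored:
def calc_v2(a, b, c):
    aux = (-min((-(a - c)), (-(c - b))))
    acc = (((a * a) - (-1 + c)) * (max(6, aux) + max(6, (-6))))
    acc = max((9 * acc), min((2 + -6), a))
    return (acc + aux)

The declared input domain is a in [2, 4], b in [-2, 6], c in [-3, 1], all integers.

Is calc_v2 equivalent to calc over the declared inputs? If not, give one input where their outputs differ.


Comparing the listings, the differences include: min/max/abs usage differs; also constant usage differs; also arithmetic usage differs.
One worked example (a=4, b=1, c=1) — calc: aux = 3; acc = 192; acc = 1728; return 1731; calc_v2: aux = 3; acc = 192; acc = 1728; return 1731; agreement on 1731.
Every one of the 135 inputs gives matching results.
verdict: equivalent


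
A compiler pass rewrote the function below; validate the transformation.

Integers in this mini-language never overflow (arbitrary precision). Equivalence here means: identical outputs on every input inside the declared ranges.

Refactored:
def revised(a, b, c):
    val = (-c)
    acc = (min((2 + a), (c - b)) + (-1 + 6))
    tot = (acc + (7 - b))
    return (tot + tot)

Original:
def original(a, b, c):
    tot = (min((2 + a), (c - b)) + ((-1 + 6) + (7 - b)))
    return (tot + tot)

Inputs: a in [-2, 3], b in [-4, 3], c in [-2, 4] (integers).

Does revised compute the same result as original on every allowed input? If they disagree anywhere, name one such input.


Side by side, the visible changes include: local variable names differ; and statement counts differ.
Tracing a=1, b=2, c=2: original: tot = 10; return 20 | revised: val = -2; acc = 5; tot = 10; return 20 — matching result 20.
Sweeping the whole domain (336 inputs) finds no disagreement.
verdict: equivalent


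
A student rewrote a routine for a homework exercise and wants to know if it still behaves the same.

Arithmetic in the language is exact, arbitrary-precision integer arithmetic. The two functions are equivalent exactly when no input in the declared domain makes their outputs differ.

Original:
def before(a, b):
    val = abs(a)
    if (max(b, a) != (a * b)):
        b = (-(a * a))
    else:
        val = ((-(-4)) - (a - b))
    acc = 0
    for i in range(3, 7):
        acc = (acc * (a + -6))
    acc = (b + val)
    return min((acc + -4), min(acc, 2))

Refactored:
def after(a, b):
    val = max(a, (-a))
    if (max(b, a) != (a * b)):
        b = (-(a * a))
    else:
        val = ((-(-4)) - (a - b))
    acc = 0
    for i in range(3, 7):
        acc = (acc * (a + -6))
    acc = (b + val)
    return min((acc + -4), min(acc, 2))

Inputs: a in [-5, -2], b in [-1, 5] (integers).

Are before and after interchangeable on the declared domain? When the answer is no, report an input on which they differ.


Comparing the listings, the differences include: min/max/abs usage differs.
As a probe, take a=-4, b=1: before runs val=4, then (max(b, a) != (a * b)) is true, then b=-16, then acc=0, then (i=3), then acc=0, then (i=4), then acc=0, then (i=5), then acc=0, then (i=6), then acc=0, then acc=-12, then returns -16; after runs val=4, then (max(b, a) != (a * b)) is true, then b=-16, then acc=0, then (i=3), then acc=0, then (i=4), then acc=0, then (i=5), then acc=0, then (i=6), then acc=0, then acc=-12, then returns -16; both end at -16.
An exhaustive pass over the 28 declared inputs shows identical outputs.
verdict: equivalent


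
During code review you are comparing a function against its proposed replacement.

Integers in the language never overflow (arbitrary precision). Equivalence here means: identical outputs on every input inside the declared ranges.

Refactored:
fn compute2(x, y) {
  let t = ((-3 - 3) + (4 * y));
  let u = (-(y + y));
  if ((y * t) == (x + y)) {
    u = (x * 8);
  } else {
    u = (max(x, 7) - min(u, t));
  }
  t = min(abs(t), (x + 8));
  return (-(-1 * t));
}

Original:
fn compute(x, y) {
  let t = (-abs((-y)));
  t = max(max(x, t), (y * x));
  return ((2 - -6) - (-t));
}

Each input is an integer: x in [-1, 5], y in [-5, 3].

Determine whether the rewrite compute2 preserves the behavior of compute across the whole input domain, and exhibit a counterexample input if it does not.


There is a counterexample at x=-1, y=-5: 13 on one side, 7 on the other.
compute: t := -5 | t := 5 | result 13
compute2: t := -26 | u := 10 | ((y * t) == (x + y)): false | u := 33 | t := 7 | result 7
verdict: not equivalent; witness: x=-1, y=-5


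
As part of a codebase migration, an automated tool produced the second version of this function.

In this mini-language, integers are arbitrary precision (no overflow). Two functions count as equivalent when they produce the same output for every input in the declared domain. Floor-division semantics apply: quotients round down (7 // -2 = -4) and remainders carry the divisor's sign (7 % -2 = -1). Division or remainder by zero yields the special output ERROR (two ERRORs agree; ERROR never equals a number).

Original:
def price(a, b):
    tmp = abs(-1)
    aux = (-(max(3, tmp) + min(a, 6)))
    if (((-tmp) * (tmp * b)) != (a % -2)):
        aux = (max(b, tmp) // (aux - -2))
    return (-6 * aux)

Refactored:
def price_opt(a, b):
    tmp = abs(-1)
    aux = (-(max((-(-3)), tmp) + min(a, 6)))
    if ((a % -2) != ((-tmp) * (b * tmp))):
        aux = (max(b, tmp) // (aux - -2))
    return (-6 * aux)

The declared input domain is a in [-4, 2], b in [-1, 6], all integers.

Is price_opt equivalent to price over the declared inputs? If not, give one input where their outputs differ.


The two are interchangeable: same computation, different form, and every declared input agrees.
Spot check at a=1, b=6 — price: tmp=1, then aux=-4, then (((-tmp) * (tmp * b)) != (a % -2)) is true, then aux=-3, then returns 18. price_opt: tmp=1, then aux=-4, then ((a % -2) != ((-tmp) * (b * tmp))) is true, then aux=-3, then returns 18. Both give 18.
Checked all 56 inputs in the declared domain: the outputs agree on every one.
verdict: equivalent


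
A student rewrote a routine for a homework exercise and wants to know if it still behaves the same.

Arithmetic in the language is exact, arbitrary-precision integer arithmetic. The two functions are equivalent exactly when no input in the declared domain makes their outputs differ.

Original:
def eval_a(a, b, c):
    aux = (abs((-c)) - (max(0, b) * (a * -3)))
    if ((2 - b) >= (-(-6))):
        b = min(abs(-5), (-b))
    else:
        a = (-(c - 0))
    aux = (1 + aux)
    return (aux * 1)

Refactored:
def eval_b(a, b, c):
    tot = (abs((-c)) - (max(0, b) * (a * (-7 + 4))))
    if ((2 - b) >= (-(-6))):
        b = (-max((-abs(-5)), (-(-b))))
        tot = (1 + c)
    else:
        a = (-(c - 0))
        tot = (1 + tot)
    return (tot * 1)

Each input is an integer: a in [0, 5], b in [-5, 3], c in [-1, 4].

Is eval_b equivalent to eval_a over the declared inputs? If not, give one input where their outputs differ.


The rewrite breaks on a=0, b=-5, c=-1, where the results are 2 and 0.
eval_a: aux becomes 1; next ((2 - b) >= (-(-6))) evaluates to true; next b becomes 5; next aux becomes 2; next final value 2
eval_b: tot becomes 1; next ((2 - b) >= (-(-6))) evaluates to true; next b becomes 5; next tot becomes 0; next final value 0
verdict: not equivalent; witness: a=0, b=-5, c=-1


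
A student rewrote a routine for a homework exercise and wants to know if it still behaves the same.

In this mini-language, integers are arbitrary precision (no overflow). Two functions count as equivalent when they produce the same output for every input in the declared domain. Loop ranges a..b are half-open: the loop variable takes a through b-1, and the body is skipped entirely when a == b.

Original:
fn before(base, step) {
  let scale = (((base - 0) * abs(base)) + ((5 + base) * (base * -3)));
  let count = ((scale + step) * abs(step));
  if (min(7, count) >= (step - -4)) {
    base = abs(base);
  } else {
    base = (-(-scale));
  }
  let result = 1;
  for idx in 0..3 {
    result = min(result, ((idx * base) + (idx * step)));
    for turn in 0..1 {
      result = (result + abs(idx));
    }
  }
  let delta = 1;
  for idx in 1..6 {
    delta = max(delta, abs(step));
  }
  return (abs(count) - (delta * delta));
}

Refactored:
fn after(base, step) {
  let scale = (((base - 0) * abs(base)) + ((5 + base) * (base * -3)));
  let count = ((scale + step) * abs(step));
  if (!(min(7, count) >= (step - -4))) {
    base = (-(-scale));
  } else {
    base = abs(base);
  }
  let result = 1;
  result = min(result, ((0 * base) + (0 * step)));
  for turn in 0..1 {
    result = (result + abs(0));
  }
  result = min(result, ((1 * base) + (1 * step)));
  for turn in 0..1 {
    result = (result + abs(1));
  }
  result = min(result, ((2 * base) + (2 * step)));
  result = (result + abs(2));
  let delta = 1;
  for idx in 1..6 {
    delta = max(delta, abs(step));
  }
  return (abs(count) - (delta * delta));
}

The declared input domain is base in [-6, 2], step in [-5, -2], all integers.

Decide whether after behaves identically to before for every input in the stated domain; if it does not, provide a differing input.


Side by side, the visible changes include: boolean connective usage differs; constant usage differs; loop structure differs; arithmetic usage differs; statement counts differ; min/max/abs usage differs.
One worked example (base=-1, step=-3) — before: scale = 11; count = 24; (min(7, count) >= (step - -4)) -> true; base = 1; result = 1; [idx=0]; result = 0; [turn=0]; result = 0; [idx=1]; result = -2; [turn=0]; result = -1; [idx=2]; result = -4; [turn=0]; result = -2; delta = 1; [idx=1]; delta = 3; [idx=2]; delta = 3; [idx=3]; delta = 3; [idx=4]; delta = 3; [idx=5]; delta = 3; return 15; after: scale = 11; count = 24; (!(min(7, count) >= (step - -4))) -> false; base = 1; result = 1; result = 0; [turn=0]; result = 0; result = -2; [turn=0]; result = -1; result = -4; result = -2; delta = 1; [idx=1]; delta = 3; [idx=2]; delta = 3; [idx=3]; delta = 3; [idx=4]; delta = 3; [idx=5]; delta = 3; return 15; agreement on 15.
An exhaustive pass over the 36 declared inputs shows identical outputs.
verdict: equivalent


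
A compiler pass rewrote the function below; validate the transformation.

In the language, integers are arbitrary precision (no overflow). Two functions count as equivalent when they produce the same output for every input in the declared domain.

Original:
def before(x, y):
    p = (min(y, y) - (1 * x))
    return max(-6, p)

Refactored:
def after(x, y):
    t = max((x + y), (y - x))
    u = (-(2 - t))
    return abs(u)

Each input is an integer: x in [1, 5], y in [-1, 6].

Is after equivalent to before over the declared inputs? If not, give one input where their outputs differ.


There is a counterexample at x=1, y=-1: -2 on one side, 2 on the other.
before: p becomes -2; next final value -2
after: t becomes 0; next u becomes -2; next final value 2
verdict: not equivalent; witness: x=1, y=-1


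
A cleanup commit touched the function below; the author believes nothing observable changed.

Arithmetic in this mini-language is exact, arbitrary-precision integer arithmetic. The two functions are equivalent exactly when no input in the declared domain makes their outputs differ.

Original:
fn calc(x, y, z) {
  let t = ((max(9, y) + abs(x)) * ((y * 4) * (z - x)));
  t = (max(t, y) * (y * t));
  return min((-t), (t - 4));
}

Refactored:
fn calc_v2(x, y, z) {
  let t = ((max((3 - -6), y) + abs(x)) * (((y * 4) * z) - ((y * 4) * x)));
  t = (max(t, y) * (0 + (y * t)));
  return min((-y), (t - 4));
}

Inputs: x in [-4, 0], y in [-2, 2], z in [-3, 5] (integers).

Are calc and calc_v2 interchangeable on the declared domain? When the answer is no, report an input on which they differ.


On input x=-4, y=1, z=-3, calc returns -2704 while calc_v2 returns -1.
verdict: not equivalent; witness: x=-4, y=1, z=-3


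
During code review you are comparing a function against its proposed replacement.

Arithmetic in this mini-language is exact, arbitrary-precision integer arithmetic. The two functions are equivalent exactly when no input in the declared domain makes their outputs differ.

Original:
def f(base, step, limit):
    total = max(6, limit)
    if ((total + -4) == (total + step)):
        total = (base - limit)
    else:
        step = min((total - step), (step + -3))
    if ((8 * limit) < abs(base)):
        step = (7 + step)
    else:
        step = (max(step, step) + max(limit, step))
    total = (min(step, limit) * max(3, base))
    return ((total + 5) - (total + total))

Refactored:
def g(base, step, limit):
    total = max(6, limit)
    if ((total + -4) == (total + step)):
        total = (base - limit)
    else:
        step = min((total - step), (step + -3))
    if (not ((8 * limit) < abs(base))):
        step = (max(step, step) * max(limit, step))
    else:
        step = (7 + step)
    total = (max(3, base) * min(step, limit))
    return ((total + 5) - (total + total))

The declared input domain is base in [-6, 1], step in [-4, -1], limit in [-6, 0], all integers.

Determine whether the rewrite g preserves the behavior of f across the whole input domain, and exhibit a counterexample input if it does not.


Not equivalent: base=0, step=-4, limit=0 separates them (17 vs 5).
f: total=6, then ((total + -4) == (total + step)) is true, then total=0, then ((8 * limit) < abs(base)) is false, then step=-4, then total=-12, then returns 17
g: total=6, then ((total + -4) == (total + step)) is true, then total=0, then (not ((8 * limit) < abs(base))) is true, then step=0, then total=0, then returns 5
verdict: not equivalent; witness: base=0, step=-4, limit=0


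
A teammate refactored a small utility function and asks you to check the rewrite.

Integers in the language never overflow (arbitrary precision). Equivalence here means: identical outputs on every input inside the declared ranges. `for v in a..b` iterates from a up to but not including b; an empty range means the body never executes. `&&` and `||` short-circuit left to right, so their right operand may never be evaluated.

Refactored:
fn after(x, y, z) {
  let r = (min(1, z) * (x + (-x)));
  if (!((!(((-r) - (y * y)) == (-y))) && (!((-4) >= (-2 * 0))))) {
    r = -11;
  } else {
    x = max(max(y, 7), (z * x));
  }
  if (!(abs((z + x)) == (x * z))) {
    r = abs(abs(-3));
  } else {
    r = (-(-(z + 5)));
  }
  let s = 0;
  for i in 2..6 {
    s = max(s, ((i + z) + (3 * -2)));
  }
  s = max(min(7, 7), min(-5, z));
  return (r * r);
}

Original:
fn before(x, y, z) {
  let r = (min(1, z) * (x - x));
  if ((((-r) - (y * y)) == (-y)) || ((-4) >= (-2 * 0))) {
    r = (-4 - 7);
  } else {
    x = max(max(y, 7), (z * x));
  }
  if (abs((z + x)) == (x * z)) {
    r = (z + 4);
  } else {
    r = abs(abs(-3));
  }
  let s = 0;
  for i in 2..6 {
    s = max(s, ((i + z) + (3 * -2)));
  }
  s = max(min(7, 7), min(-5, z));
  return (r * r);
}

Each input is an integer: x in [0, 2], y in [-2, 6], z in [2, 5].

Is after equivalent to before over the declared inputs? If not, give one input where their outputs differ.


Try x=2, y=0, z=2.
before: r := 0 | ((((-r) - (y * y)) == (-y)) || ((-4) >= (-2 * 0))): true | r := -11 | (abs((z + x)) == (x * z)): true | r := 6 | s := 0 | iter i=2: | s := 0 | iter i=3: | s := 0 | iter i=4: | s := 0 | iter i=5: | s := 1 | s := 7 | result 36
after: r := 0 | (!((!(((-r) - (y * y)) == (-y))) && (!((-4) >= (-2 * 0))))): true | r := -11 | (!(abs((z + x)) == (x * z))): false | r := 7 | s := 0 | iter i=2: | s := 0 | iter i=3: | s := 0 | iter i=4: | s := 0 | iter i=5: | s := 1 | s := 7 | result 49
36 vs 49 — the two versions disagree here.
verdict: not equivalent; witness: x=2, y=0, z=2


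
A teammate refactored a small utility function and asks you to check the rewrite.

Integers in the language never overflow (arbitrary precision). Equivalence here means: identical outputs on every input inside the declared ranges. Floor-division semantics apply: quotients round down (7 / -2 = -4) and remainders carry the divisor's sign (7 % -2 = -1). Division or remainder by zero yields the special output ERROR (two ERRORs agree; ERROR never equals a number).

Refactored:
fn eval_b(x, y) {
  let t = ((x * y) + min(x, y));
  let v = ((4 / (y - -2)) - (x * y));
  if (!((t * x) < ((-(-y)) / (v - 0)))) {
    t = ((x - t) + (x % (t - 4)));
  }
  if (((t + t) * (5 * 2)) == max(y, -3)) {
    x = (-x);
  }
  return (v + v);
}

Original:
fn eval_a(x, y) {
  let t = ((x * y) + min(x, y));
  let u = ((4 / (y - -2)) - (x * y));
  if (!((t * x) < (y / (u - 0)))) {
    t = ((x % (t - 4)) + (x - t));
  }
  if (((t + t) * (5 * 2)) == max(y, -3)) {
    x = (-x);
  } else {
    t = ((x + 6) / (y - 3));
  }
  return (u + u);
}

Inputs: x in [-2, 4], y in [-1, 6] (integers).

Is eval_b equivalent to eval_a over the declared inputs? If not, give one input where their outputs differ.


Try x=-2, y=3.
eval_a: t := -8 | u := 6 | (!((t * x) < (y / (u - 0)))): true | t := 4 | (((t + t) * (5 * 2)) == max(y, -3)): false | divide-by-zero, output ERROR
eval_b: t := -8 | v := 6 | (!((t * x) < ((-(-y)) / (v - 0)))): true | t := 4 | (((t + t) * (5 * 2)) == max(y, -3)): false | result 12
ERROR against 12: the behavior changed.
verdict: not equivalent; witness: x=-2, y=3


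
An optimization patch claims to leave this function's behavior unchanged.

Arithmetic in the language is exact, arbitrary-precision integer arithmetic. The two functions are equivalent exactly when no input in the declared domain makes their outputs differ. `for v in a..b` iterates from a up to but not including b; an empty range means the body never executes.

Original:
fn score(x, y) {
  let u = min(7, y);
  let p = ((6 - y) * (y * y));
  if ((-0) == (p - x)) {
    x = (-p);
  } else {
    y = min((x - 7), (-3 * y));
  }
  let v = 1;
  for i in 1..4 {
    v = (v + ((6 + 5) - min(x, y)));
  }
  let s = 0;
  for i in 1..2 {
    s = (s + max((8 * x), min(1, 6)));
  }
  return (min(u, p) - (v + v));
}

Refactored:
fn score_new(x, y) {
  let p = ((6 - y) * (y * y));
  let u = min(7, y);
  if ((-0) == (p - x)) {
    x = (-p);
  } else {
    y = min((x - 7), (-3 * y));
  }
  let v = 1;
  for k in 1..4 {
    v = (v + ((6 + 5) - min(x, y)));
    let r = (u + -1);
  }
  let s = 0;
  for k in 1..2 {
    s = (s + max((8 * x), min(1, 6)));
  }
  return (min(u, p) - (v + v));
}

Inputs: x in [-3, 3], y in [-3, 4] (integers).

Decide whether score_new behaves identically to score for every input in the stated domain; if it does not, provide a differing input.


Equivalent — the differences include statement counts differ; and local variable names differ; and arithmetic usage differs; and constant usage differs, yet no declared input distinguishes the two.
Tracing x=1, y=4: score: u = 4; p = 32; ((-0) == (p - x)) -> false; y = -12; v = 1; [i=1]; v = 24; [i=2]; v = 47; [i=3]; v = 70; s = 0; [i=1]; s = 8; return -136 | score_new: p = 32; u = 4; ((-0) == (p - x)) -> false; y = -12; v = 1; [k=1]; v = 24; r = 3; [k=2]; v = 47; r = 3; [k=3]; v = 70; r = 3; s = 0; [k=1]; s = 8; return -136 — matching result -136.
An exhaustive pass over the 56 declared inputs shows identical outputs.
verdict: equivalent


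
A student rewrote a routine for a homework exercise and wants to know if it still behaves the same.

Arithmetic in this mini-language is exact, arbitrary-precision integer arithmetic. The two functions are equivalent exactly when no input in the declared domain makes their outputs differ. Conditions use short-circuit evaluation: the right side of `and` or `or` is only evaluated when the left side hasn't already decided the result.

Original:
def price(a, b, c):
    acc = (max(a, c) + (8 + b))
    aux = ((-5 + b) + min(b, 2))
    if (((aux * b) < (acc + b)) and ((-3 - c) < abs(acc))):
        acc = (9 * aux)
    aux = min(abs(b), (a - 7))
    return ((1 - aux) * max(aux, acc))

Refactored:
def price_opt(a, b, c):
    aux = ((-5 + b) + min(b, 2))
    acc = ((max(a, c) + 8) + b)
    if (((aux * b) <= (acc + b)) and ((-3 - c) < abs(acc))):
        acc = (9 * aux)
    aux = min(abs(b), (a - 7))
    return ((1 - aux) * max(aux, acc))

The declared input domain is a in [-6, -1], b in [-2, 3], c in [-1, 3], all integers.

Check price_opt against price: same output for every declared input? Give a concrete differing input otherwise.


The rewrite breaks on a=-6, b=-1, c=1, where the results are 112 and -182.
price: acc = 8; aux = -7; (((aux * b) < (acc + b)) and ((-3 - c) < abs(acc))) -> false; aux = -13; return 112
price_opt: aux = -7; acc = 8; (((aux * b) <= (acc + b)) and ((-3 - c) < abs(acc))) -> true; acc = -63; aux = -13; return -182
verdict: not equivalent; witness: a=-6, b=-1, c=1


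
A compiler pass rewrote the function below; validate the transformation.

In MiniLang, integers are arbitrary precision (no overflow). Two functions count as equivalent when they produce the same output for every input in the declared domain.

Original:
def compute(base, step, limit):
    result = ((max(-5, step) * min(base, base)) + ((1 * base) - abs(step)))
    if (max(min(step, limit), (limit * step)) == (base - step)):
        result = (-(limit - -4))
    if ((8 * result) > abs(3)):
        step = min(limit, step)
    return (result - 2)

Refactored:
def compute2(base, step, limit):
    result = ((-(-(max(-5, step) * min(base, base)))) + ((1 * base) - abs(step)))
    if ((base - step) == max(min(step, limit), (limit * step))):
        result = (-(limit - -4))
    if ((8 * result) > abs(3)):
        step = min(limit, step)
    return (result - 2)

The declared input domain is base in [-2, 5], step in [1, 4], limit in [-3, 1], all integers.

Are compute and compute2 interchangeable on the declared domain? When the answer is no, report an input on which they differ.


Side by side, the visible changes include: same computation, different form.
Spot check at base=-1, step=1, limit=-3 — compute: result = -3; (max(min(step, limit), (limit * step)) == (base - step)) -> false; ((8 * result) > abs(3)) -> false; return -5. compute2: result = -3; ((base - step) == max(min(step, limit), (limit * step))) -> false; ((8 * result) > abs(3)) -> false; return -5. Both give -5.
Every one of the 160 inputs gives matching results.
verdict: equivalent


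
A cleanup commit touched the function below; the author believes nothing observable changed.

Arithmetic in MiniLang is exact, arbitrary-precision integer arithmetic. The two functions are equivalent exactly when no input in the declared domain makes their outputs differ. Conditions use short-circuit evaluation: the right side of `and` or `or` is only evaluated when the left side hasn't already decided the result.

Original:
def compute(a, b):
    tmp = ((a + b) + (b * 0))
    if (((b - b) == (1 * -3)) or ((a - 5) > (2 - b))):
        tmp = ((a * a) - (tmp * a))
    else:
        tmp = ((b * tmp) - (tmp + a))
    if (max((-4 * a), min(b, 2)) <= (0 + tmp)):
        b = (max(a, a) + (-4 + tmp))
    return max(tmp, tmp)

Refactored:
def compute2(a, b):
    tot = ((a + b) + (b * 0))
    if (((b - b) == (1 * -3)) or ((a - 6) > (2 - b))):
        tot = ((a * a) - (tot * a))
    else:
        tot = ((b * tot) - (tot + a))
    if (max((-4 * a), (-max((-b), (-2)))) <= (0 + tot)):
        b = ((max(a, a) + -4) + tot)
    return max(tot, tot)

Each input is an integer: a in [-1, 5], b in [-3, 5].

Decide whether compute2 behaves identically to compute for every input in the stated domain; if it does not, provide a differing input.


At a=3, b=5: compute gives -15, compute2 gives 29.
verdict: not equivalent; witness: a=3, b=5


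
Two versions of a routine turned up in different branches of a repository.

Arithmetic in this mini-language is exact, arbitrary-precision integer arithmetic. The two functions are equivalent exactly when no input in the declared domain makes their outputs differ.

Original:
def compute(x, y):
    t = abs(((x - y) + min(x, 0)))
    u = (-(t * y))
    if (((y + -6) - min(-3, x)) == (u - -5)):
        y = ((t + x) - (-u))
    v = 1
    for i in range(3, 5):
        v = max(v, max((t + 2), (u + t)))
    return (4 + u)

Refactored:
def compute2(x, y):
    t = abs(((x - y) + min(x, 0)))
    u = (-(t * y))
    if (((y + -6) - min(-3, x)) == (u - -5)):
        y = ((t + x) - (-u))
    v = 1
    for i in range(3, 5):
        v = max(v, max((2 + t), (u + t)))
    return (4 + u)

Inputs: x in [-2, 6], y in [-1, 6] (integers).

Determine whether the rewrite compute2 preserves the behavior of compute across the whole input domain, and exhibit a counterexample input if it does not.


Behavior is preserved: although same computation, different form, the outputs never diverge.
Tracing x=1, y=1: compute: t := 0 | u := 0 | (((y + -6) - min(-3, x)) == (u - -5)): false | v := 1 | iter i=3: | v := 2 | iter i=4: | v := 2 | result 4 | compute2: t := 0 | u := 0 | (((y + -6) - min(-3, x)) == (u - -5)): false | v := 1 | iter i=3: | v := 2 | iter i=4: | v := 2 | result 4 — matching result 4.
Checked all 72 inputs in the declared domain: the outputs agree on every one.
verdict: equivalent


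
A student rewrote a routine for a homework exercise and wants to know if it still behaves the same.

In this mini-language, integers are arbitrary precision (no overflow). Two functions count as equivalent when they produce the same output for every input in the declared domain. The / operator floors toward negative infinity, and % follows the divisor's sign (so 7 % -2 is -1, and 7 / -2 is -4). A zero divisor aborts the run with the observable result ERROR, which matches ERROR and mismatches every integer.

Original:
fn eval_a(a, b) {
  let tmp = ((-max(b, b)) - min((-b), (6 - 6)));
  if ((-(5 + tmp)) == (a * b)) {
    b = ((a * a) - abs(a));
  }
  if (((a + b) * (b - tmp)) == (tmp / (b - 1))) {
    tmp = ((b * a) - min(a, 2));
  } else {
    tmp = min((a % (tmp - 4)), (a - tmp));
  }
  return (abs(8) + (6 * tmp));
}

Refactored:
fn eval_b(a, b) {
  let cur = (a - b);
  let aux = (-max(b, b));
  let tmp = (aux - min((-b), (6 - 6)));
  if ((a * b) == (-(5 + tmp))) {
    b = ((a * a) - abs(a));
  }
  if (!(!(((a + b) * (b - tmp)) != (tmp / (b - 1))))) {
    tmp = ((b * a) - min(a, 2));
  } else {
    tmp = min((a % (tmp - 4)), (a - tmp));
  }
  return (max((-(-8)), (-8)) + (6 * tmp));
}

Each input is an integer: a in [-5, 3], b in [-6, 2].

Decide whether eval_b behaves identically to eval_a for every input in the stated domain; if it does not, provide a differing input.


These are not equivalent — on a=-5, b=-6 the outputs split (-58 vs 218).
eval_a: tmp=6, then ((-(5 + tmp)) == (a * b)) is false, then (((a + b) * (b - tmp)) == (tmp / (b - 1))) is false, then tmp=-11, then returns -58
eval_b: cur=1, then aux=6, then tmp=6, then ((a * b) == (-(5 + tmp))) is false, then (!(!(((a + b) * (b - tmp)) != (tmp / (b - 1))))) is true, then tmp=35, then returns 218
verdict: not equivalent; witness: a=-5, b=-6


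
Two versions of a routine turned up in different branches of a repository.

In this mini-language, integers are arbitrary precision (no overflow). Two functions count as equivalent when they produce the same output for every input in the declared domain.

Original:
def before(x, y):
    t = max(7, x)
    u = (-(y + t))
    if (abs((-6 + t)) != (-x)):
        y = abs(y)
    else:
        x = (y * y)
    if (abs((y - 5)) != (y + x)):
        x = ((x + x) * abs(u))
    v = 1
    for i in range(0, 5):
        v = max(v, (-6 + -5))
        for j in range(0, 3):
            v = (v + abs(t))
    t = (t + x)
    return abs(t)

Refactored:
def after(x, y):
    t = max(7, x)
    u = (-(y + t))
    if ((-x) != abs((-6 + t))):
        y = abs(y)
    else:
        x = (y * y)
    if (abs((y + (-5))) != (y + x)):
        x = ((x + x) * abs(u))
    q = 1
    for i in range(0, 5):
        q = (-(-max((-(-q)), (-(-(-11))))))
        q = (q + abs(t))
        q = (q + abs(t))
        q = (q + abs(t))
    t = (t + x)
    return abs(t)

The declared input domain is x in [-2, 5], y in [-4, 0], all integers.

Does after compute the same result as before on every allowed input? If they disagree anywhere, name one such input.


Reading the diff, among the changes: constant usage differs; and local variable names differ; and min/max/abs usage differs; and statement counts differ; and arithmetic usage differs; and loop structure differs.
As a probe, take x=-2, y=-3: before runs t=7, then u=-4, then (abs((-6 + t)) != (-x)) is true, then y=3, then (abs((y - 5)) != (y + x)) is true, then x=-16, then v=1, then (i=0), then v=1, then (j=0), then v=8, then (j=1), then v=15, then (j=2), then v=22, then (i=1), then v=22, then (j=0), then v=29, then (j=1), then v=36, then (j=2), then v=43, then (i=2), then v=43, then (j=0), then v=50, then (j=1), then v=57, then (j=2), then v=64, then (i=3), then v=64, then (j=0), then v=71, then (j=1), then v=78, then (j=2), then v=85, then (i=4), then v=85, then (j=0), then v=92, then (j=1), then v=99, then (j=2), then v=106, then t=-9, then returns 9; after runs t=7, then u=-4, then ((-x) != abs((-6 + t))) is true, then y=3, then (abs((y + (-5))) != (y + x)) is true, then x=-16, then q=1, then (i=0), then q=1, then q=8, then q=15, then q=22, then (i=1), then q=22, then q=29, then q=36, then q=43, then (i=2), then q=43, then q=50, then q=57, then q=64, then (i=3), then q=64, then q=71, then q=78, then q=85, then (i=4), then q=85, then q=92, then q=99, then q=106, then t=-9, then returns 9; both end at 9.
Checked all 40 inputs in the declared domain: the outputs agree on every one.
verdict: equivalent


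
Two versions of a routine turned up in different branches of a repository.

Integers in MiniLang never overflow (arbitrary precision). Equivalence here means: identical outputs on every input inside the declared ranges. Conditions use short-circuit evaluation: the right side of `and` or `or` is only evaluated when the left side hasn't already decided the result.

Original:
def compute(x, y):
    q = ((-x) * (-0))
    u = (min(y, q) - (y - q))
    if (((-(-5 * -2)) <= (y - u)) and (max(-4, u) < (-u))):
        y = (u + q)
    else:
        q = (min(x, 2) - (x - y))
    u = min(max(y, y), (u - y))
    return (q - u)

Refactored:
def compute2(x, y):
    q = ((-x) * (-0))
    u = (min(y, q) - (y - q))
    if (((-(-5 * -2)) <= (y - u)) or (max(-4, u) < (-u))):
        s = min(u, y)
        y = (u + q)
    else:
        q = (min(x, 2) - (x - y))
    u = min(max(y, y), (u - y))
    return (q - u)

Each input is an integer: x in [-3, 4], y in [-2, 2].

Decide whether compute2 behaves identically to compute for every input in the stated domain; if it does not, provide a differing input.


At x=3, y=-2: compute gives -1, compute2 gives 0.
verdict: not equivalent; witness: x=3, y=-2


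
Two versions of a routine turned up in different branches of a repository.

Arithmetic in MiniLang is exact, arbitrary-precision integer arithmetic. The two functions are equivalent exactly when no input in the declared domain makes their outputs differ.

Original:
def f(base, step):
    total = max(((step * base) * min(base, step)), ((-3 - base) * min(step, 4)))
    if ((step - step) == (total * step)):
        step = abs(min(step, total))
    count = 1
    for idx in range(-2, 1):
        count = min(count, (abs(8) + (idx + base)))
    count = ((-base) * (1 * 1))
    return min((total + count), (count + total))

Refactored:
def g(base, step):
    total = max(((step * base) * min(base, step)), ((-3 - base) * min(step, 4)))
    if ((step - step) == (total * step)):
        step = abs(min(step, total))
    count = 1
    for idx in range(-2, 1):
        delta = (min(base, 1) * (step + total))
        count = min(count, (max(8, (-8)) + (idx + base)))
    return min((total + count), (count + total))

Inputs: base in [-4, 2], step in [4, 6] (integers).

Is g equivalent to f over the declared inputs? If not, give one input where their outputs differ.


There is a counterexample at base=-4, step=4: 68 on one side, 65 on the other.
f: total := 64 | ((step - step) == (total * step)): false | count := 1 | iter idx=-2: | count := 1 | iter idx=-1: | count := 1 | iter idx=0: | count := 1 | count := 4 | result 68
g: total := 64 | ((step - step) == (total * step)): false | count := 1 | iter idx=-2: | delta := -272 | count := 1 | iter idx=-1: | delta := -272 | count := 1 | iter idx=0: | delta := -272 | count := 1 | result 65
verdict: not equivalent; witness: base=-4, step=4
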